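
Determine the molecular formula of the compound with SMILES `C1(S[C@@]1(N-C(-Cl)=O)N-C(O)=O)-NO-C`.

C5H8ClN3O4S

Heavy atoms from the SMILES: 5 C, 1 Cl, 3 N, 4 O, 1 S.
Implicit hydrogens by atom environment:
  3 × C: no H
  3 × N: 1 H each → 3
  3 × O: no H
  1 × C: 3 H
  1 × C: 1 H
  1 × Cl: no H
  1 × O: 1 H
  1 × S: no H
  Total hydrogens = 8.
Molecular formula: C5H8ClN3O4S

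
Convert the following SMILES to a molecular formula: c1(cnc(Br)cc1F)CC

Heavy atoms from the SMILES: 1 Br, 7 C, 1 F, 1 N.
Implicit hydrogens by atom environment:
  3 × C (aromatic): no H
  2 × C (aromatic): 1 H each → 2
  1 × Br: no H
  1 × C: 3 H
  1 × C: 2 H
  1 × F: no H
  1 × N (aromatic): no H
  Total hydrogens = 7.
Molecular formula: C7H7BrFN

C7H7BrFN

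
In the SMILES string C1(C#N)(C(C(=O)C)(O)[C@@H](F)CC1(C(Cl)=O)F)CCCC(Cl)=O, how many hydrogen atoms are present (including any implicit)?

13

Hydrogens are implicit in SMILES; fill each atom to its normal valence:
  7 × C: no H
  4 × C: 2 H each → 8
  3 × O: no H
  2 × Cl: no H
  2 × F: no H
  1 × C: 3 H
  1 × C: 1 H
  1 × N: no H
  1 × O: 1 H
  Total hydrogens = 13.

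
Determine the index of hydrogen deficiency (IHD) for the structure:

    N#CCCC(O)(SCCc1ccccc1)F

6

Molecular formula from the SMILES: C12H14FNOS.
DoU = (2C + 2 + N − H − X)/2 = (2·12 + 2 + 1 − 14 − 1)/2 = 12/2 = 6.
(Structurally: 1 ring(s) + 5 π bond(s) = 6.)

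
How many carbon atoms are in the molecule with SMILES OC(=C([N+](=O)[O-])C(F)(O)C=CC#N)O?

6

The symbol for carbon appears 6 times in the SMILES.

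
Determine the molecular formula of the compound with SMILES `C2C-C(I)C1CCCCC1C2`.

C10H17I

Heavy atoms from the SMILES: 10 C, 1 I.
Implicit hydrogens by atom environment:
  7 × C: 2 H each → 14
  3 × C: 1 H each → 3
  1 × I: no H
  Total hydrogens = 17.
Molecular formula: C10H17I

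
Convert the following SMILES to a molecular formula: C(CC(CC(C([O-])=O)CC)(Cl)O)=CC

C10H16ClO3-

Heavy atoms from the SMILES: 10 C, 1 Cl, 3 O.
Implicit hydrogens by atom environment:
  3 × C: 2 H each → 6
  3 × C: 1 H each → 3
  2 × C: 3 H each → 6
  2 × C: no H
  1 × Cl: no H
  1 × O: 1 H
  1 × O: no H
  1 × O (charge -1): no H
  Total hydrogens = 16.
Net charge -1.
Molecular formula: C10H16ClO3-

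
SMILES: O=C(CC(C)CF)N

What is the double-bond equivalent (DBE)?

Molecular formula from the SMILES: C5H10FNO.
DoU = (2C + 2 + N − H − X)/2 = (2·5 + 2 + 1 − 10 − 1)/2 = 2/2 = 1.
(Structurally: 0 ring(s) + 1 π bond(s) = 1.)

1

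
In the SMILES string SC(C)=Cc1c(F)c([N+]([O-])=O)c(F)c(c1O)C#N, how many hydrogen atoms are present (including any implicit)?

6

Hydrogens are implicit in SMILES; fill each atom to its normal valence:
  6 × C (aromatic): no H
  2 × C: no H
  2 × F: no H
  1 × C: 3 H
  1 × C: 1 H
  1 × N (charge +1): no H
  1 × N: no H
  1 × O: 1 H
  1 × O: no H
  1 × O (charge -1): no H
  1 × S: 1 H
  Total hydrogens = 6.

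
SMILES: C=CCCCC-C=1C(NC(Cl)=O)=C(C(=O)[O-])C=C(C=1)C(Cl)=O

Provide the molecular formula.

Heavy atoms from the SMILES: 15 C, 2 Cl, 1 N, 4 O.
Implicit hydrogens by atom environment:
  5 × C: 2 H each → 10
  4 × C (aromatic): no H
  3 × C: no H
  3 × O: no H
  2 × C (aromatic): 1 H each → 2
  2 × Cl: no H
  1 × C: 1 H
  1 × N: 1 H
  1 × O (charge -1): no H
  Total hydrogens = 14.
Net charge -1.
Molecular formula: C15H14Cl2NO4-

C15H14Cl2NO4-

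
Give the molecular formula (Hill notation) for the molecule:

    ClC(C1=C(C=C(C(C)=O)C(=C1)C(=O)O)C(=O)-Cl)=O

C11H6Cl2O5

Heavy atoms from the SMILES: 11 C, 2 Cl, 5 O.
Implicit hydrogens by atom environment:
  4 × C (aromatic): no H
  4 × C: no H
  4 × O: no H
  2 × C (aromatic): 1 H each → 2
  2 × Cl: no H
  1 × C: 3 H
  1 × O: 1 H
  Total hydrogens = 6.
Molecular formula: C11H6Cl2O5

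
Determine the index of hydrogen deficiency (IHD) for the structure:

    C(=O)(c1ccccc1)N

Molecular formula from the SMILES: C7H7NO.
DoU = (2C + 2 + N − H − X)/2 = (2·7 + 2 + 1 − 7 − 0)/2 = 10/2 = 5.
(Structurally: 1 ring(s) + 4 π bond(s) = 5.)

5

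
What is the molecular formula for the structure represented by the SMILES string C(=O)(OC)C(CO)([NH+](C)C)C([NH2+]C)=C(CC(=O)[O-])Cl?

Heavy atoms from the SMILES: 11 C, 1 Cl, 2 N, 5 O.
Implicit hydrogens by atom environment:
  5 × C: no H
  4 × C: 3 H each → 12
  3 × O: no H
  2 × C: 2 H each → 4
  1 × Cl: no H
  1 × N (charge +1): 2 H
  1 × N (charge +1): 1 H
  1 × O: 1 H
  1 × O (charge -1): no H
  Total hydrogens = 20.
Net charge +1.
Molecular formula: C11H20ClN2O5+

C11H20ClN2O5+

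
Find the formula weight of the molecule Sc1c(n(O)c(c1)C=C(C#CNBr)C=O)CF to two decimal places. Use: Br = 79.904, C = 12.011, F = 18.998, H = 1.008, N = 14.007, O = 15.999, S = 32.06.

Molecular formula: C10H8BrFN2O2S.
M = 1×79.904 + 10×12.011 + 1×18.998 + 8×1.008 + 2×14.007 + 2×15.999 + 1×32.06 = 319.15 g/mol.

319.15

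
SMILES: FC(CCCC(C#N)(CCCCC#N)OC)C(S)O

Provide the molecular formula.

C13H21FN2O2S

Heavy atoms from the SMILES: 13 C, 1 F, 2 N, 2 O, 1 S.
Implicit hydrogens by atom environment:
  7 × C: 2 H each → 14
  3 × C: no H
  2 × C: 1 H each → 2
  2 × N: no H
  1 × C: 3 H
  1 × F: no H
  1 × O: 1 H
  1 × O: no H
  1 × S: 1 H
  Total hydrogens = 21.
Molecular formula: C13H21FN2O2S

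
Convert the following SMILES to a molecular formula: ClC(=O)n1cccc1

C5H4ClNO

Heavy atoms from the SMILES: 5 C, 1 Cl, 1 N, 1 O.
Implicit hydrogens by atom environment:
  4 × C (aromatic): 1 H each → 4
  1 × C: no H
  1 × Cl: no H
  1 × N (aromatic): no H
  1 × O: no H
  Total hydrogens = 4.
Molecular formula: C5H4ClNO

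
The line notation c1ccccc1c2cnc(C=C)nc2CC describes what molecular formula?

Heavy atoms from the SMILES: 14 C, 2 N.
Implicit hydrogens by atom environment:
  6 × C (aromatic): 1 H each → 6
  4 × C (aromatic): no H
  2 × C: 2 H each → 4
  2 × N (aromatic): no H
  1 × C: 3 H
  1 × C: 1 H
  Total hydrogens = 14.
Molecular formula: C14H14N2

C14H14N2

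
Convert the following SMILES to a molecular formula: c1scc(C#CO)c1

Heavy atoms from the SMILES: 6 C, 1 O, 1 S.
Implicit hydrogens by atom environment:
  3 × C (aromatic): 1 H each → 3
  2 × C: no H
  1 × C (aromatic): no H
  1 × O: 1 H
  1 × S (aromatic): no H
  Total hydrogens = 4.
Molecular formula: C6H4OS

C6H4OS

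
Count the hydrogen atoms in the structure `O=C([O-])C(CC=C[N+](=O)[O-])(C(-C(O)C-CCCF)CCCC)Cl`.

24

Hydrogens are implicit in SMILES; fill each atom to its normal valence:
  8 × C: 2 H each → 16
  4 × C: 1 H each → 4
  2 × C: no H
  2 × O: no H
  2 × O (charge -1): no H
  1 × C: 3 H
  1 × Cl: no H
  1 × F: no H
  1 × N (charge +1): no H
  1 × O: 1 H
  Total hydrogens = 24.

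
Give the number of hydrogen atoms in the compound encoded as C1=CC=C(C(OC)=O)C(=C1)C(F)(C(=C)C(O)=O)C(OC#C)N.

Hydrogens are implicit in SMILES; fill each atom to its normal valence:
  5 × C: no H
  4 × C (aromatic): 1 H each → 4
  4 × O: no H
  2 × C: 1 H each → 2
  2 × C (aromatic): no H
  1 × C: 3 H
  1 × C: 2 H
  1 × F: no H
  1 × N: 2 H
  1 × O: 1 H
  Total hydrogens = 14.

14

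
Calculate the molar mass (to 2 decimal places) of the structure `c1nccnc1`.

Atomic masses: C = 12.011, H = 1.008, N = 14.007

80.09

Molecular formula: C4H4N2.
M = 4×12.011 + 4×1.008 + 2×14.007 = 80.09 g/mol.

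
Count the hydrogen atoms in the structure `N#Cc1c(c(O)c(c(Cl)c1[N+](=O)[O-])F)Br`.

1

Hydrogens are implicit in SMILES; fill each atom to its normal valence:
  6 × C (aromatic): no H
  1 × Br: no H
  1 × C: no H
  1 × Cl: no H
  1 × F: no H
  1 × N: no H
  1 × N (charge +1): no H
  1 × O: 1 H
  1 × O: no H
  1 × O (charge -1): no H
  Total hydrogens = 1.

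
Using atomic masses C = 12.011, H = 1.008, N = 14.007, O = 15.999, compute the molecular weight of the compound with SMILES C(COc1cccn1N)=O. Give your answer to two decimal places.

140.14

Molecular formula: C6H8N2O2.
M = 6×12.011 + 8×1.008 + 2×14.007 + 2×15.999 = 140.14 g/mol.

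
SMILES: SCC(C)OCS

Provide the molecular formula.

Heavy atoms from the SMILES: 4 C, 1 O, 2 S.
Implicit hydrogens by atom environment:
  2 × C: 2 H each → 4
  2 × S: 1 H each → 2
  1 × C: 3 H
  1 × C: 1 H
  1 × O: no H
  Total hydrogens = 10.
Molecular formula: C4H10OS2

C4H10OS2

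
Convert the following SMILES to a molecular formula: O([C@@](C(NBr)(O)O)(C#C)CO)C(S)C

Heavy atoms from the SMILES: 1 Br, 7 C, 1 N, 4 O, 1 S.
Implicit hydrogens by atom environment:
  3 × C: no H
  3 × O: 1 H each → 3
  2 × C: 1 H each → 2
  1 × Br: no H
  1 × C: 3 H
  1 × C: 2 H
  1 × N: 1 H
  1 × O: no H
  1 × S: 1 H
  Total hydrogens = 12.
Molecular formula: C7H12BrNO4S

C7H12BrNO4S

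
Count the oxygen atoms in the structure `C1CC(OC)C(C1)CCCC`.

The symbol for oxygen appears 1 time in the SMILES.

1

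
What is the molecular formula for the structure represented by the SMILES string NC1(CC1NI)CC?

C5H11IN2

Heavy atoms from the SMILES: 5 C, 1 I, 2 N.
Implicit hydrogens by atom environment:
  2 × C: 2 H each → 4
  1 × C: 3 H
  1 × C: 1 H
  1 × C: no H
  1 × I: no H
  1 × N: 2 H
  1 × N: 1 H
  Total hydrogens = 11.
Molecular formula: C5H11IN2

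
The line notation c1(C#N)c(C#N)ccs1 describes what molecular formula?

Heavy atoms from the SMILES: 6 C, 2 N, 1 S.
Implicit hydrogens by atom environment:
  2 × C (aromatic): 1 H each → 2
  2 × C (aromatic): no H
  2 × C: no H
  2 × N: no H
  1 × S (aromatic): no H
  Total hydrogens = 2.
Molecular formula: C6H2N2S

C6H2N2S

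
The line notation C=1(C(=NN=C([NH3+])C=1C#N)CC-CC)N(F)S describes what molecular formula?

C9H13FN5S+

Heavy atoms from the SMILES: 9 C, 1 F, 5 N, 1 S.
Implicit hydrogens by atom environment:
  4 × C (aromatic): no H
  3 × C: 2 H each → 6
  2 × N (aromatic): no H
  2 × N: no H
  1 × C: 3 H
  1 × C: no H
  1 × F: no H
  1 × N (charge +1): 3 H
  1 × S: 1 H
  Total hydrogens = 13.
Net charge +1.
Molecular formula: C9H13FN5S+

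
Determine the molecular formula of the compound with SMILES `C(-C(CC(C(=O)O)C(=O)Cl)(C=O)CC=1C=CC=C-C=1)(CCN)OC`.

C17H22ClNO5

Heavy atoms from the SMILES: 17 C, 1 Cl, 1 N, 5 O.
Implicit hydrogens by atom environment:
  5 × C (aromatic): 1 H each → 5
  4 × C: 2 H each → 8
  4 × O: no H
  3 × C: 1 H each → 3
  3 × C: no H
  1 × C: 3 H
  1 × C (aromatic): no H
  1 × Cl: no H
  1 × N: 2 H
  1 × O: 1 H
  Total hydrogens = 22.
Molecular formula: C17H22ClNO5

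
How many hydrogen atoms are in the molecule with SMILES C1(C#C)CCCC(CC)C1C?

Hydrogens are implicit in SMILES; fill each atom to its normal valence:
  4 × C: 2 H each → 8
  4 × C: 1 H each → 4
  2 × C: 3 H each → 6
  1 × C: no H
  Total hydrogens = 18.

18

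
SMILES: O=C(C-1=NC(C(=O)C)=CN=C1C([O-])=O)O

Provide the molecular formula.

C8H5N2O5-

Heavy atoms from the SMILES: 8 C, 2 N, 5 O.
Implicit hydrogens by atom environment:
  3 × C (aromatic): no H
  3 × C: no H
  3 × O: no H
  2 × N (aromatic): no H
  1 × C: 3 H
  1 × C (aromatic): 1 H
  1 × O: 1 H
  1 × O (charge -1): no H
  Total hydrogens = 5.
Net charge -1.
Molecular formula: C8H5N2O5-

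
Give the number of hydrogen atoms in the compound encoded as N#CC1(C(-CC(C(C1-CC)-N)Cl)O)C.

Hydrogens are implicit in SMILES; fill each atom to its normal valence:
  4 × C: 1 H each → 4
  2 × C: 3 H each → 6
  2 × C: 2 H each → 4
  2 × C: no H
  1 × Cl: no H
  1 × N: 2 H
  1 × N: no H
  1 × O: 1 H
  Total hydrogens = 17.

17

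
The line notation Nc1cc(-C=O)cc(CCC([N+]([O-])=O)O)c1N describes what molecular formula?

C10H13N3O4

Heavy atoms from the SMILES: 10 C, 3 N, 4 O.
Implicit hydrogens by atom environment:
  4 × C (aromatic): no H
  2 × C: 2 H each → 4
  2 × C (aromatic): 1 H each → 2
  2 × C: 1 H each → 2
  2 × N: 2 H each → 4
  2 × O: no H
  1 × N (charge +1): no H
  1 × O: 1 H
  1 × O (charge -1): no H
  Total hydrogens = 13.
Molecular formula: C10H13N3O4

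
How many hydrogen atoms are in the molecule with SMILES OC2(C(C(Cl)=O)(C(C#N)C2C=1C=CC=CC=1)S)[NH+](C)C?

Hydrogens are implicit in SMILES; fill each atom to its normal valence:
  5 × C (aromatic): 1 H each → 5
  4 × C: no H
  2 × C: 3 H each → 6
  2 × C: 1 H each → 2
  1 × C (aromatic): no H
  1 × Cl: no H
  1 × N (charge +1): 1 H
  1 × N: no H
  1 × O: 1 H
  1 × O: no H
  1 × S: 1 H
  Total hydrogens = 16.

16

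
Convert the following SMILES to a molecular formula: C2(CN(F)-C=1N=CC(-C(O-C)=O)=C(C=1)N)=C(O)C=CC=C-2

Heavy atoms from the SMILES: 14 C, 1 F, 3 N, 3 O.
Implicit hydrogens by atom environment:
  6 × C (aromatic): 1 H each → 6
  5 × C (aromatic): no H
  2 × O: no H
  1 × C: 3 H
  1 × C: 2 H
  1 × C: no H
  1 × F: no H
  1 × N: 2 H
  1 × N (aromatic): no H
  1 × N: no H
  1 × O: 1 H
  Total hydrogens = 14.
Molecular formula: C14H14FN3O3

C14H14FN3O3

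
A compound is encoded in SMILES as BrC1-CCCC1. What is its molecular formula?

Heavy atoms from the SMILES: 1 Br, 5 C.
Implicit hydrogens by atom environment:
  4 × C: 2 H each → 8
  1 × Br: no H
  1 × C: 1 H
  Total hydrogens = 9.
Molecular formula: C5H9Br

C5H9Br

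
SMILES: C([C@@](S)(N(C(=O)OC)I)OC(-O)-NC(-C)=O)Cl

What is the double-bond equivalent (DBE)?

2

Molecular formula from the SMILES: C7H12ClIN2O5S.
DoU = (2C + 2 + N − H − X)/2 = (2·7 + 2 + 2 − 12 − 2)/2 = 4/2 = 2.
(Structurally: 0 ring(s) + 2 π bond(s) = 2.)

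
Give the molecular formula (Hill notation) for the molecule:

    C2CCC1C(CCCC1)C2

Heavy atoms from the SMILES: 10 C.
Implicit hydrogens by atom environment:
  8 × C: 2 H each → 16
  2 × C: 1 H each → 2
  Total hydrogens = 18.
Molecular formula: C10H18

C10H18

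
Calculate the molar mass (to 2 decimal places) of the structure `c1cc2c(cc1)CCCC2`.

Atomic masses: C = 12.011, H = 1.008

Molecular formula: C10H12.
M = 10×12.011 + 12×1.008 = 132.21 g/mol.

132.21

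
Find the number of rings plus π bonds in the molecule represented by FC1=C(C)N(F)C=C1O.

Molecular formula from the SMILES: C5H5F2NO.
DoU = (2C + 2 + N − H − X)/2 = (2·5 + 2 + 1 − 5 − 2)/2 = 6/2 = 3.
(Structurally: 1 ring(s) + 2 π bond(s) = 3.)

3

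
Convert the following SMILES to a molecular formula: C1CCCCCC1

C7H14

Heavy atoms from the SMILES: 7 C.
Implicit hydrogens by atom environment:
  7 × C: 2 H each → 14
  Total hydrogens = 14.
Molecular formula: C7H14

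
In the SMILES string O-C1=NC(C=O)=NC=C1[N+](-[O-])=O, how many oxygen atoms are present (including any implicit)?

The symbol for oxygen appears 4 times in the SMILES.

4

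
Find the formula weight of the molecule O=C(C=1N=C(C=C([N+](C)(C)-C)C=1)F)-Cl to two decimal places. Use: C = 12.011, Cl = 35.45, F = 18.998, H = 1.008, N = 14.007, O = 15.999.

217.65

Molecular formula: C9H11ClFN2O+.
M = 9×12.011 + 1×35.45 + 1×18.998 + 11×1.008 + 2×14.007 + 1×15.999 = 217.65 g/mol.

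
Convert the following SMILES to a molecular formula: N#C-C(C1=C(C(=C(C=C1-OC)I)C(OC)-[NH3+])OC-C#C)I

C14H15I2N2O3+

Heavy atoms from the SMILES: 14 C, 2 I, 2 N, 3 O.
Implicit hydrogens by atom environment:
  5 × C (aromatic): no H
  3 × C: 1 H each → 3
  3 × O: no H
  2 × C: 3 H each → 6
  2 × C: no H
  2 × I: no H
  1 × C: 2 H
  1 × C (aromatic): 1 H
  1 × N (charge +1): 3 H
  1 × N: no H
  Total hydrogens = 15.
Net charge +1.
Molecular formula: C14H15I2N2O3+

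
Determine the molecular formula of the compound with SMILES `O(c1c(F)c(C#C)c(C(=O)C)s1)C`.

C9H7FO2S

Heavy atoms from the SMILES: 9 C, 1 F, 2 O, 1 S.
Implicit hydrogens by atom environment:
  4 × C (aromatic): no H
  2 × C: 3 H each → 6
  2 × C: no H
  2 × O: no H
  1 × C: 1 H
  1 × F: no H
  1 × S (aromatic): no H
  Total hydrogens = 7.
Molecular formula: C9H7FO2S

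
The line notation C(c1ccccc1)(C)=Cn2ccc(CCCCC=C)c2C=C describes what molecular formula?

Heavy atoms from the SMILES: 21 C, 1 N.
Implicit hydrogens by atom environment:
  7 × C (aromatic): 1 H each → 7
  6 × C: 2 H each → 12
  3 × C: 1 H each → 3
  3 × C (aromatic): no H
  1 × C: 3 H
  1 × C: no H
  1 × N (aromatic): no H
  Total hydrogens = 25.
Molecular formula: C21H25N

C21H25N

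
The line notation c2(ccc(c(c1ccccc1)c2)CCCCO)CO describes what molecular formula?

Heavy atoms from the SMILES: 17 C, 2 O.
Implicit hydrogens by atom environment:
  8 × C (aromatic): 1 H each → 8
  5 × C: 2 H each → 10
  4 × C (aromatic): no H
  2 × O: 1 H each → 2
  Total hydrogens = 20.
Molecular formula: C17H20O2

C17H20O2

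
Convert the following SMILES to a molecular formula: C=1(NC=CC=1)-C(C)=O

Heavy atoms from the SMILES: 6 C, 1 N, 1 O.
Implicit hydrogens by atom environment:
  3 × C (aromatic): 1 H each → 3
  1 × C: 3 H
  1 × C (aromatic): no H
  1 × C: no H
  1 × N (aromatic): 1 H
  1 × O: no H
  Total hydrogens = 7.
Molecular formula: C6H7NO

C6H7NO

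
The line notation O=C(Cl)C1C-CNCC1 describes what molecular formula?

C6H10ClNO

Heavy atoms from the SMILES: 6 C, 1 Cl, 1 N, 1 O.
Implicit hydrogens by atom environment:
  4 × C: 2 H each → 8
  1 × C: 1 H
  1 × C: no H
  1 × Cl: no H
  1 × N: 1 H
  1 × O: no H
  Total hydrogens = 10.
Molecular formula: C6H10ClNO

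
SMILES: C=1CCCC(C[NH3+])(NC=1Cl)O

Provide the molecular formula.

Heavy atoms from the SMILES: 7 C, 1 Cl, 2 N, 1 O.
Implicit hydrogens by atom environment:
  4 × C: 2 H each → 8
  2 × C: no H
  1 × C: 1 H
  1 × Cl: no H
  1 × N (charge +1): 3 H
  1 × N: 1 H
  1 × O: 1 H
  Total hydrogens = 14.
Net charge +1.
Molecular formula: C7H14ClN2O+

C7H14ClN2O+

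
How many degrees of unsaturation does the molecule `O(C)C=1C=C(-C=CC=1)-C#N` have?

Molecular formula from the SMILES: C8H7NO.
DoU = (2C + 2 + N − H − X)/2 = (2·8 + 2 + 1 − 7 − 0)/2 = 12/2 = 6.
(Structurally: 1 ring(s) + 5 π bond(s) = 6.)

6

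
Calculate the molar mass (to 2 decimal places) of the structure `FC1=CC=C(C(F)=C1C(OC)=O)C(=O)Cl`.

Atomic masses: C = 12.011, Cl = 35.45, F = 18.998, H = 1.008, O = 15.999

234.58

Molecular formula: C9H5ClF2O3.
M = 9×12.011 + 1×35.45 + 2×18.998 + 5×1.008 + 3×15.999 = 234.58 g/mol.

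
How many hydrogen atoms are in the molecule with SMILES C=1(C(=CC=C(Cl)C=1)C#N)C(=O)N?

Hydrogens are implicit in SMILES; fill each atom to its normal valence:
  3 × C (aromatic): 1 H each → 3
  3 × C (aromatic): no H
  2 × C: no H
  1 × Cl: no H
  1 × N: 2 H
  1 × N: no H
  1 × O: no H
  Total hydrogens = 5.

5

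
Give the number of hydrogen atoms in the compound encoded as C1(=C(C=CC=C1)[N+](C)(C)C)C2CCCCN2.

Hydrogens are implicit in SMILES; fill each atom to its normal valence:
  4 × C: 2 H each → 8
  4 × C (aromatic): 1 H each → 4
  3 × C: 3 H each → 9
  2 × C (aromatic): no H
  1 × C: 1 H
  1 × N: 1 H
  1 × N (charge +1): no H
  Total hydrogens = 23.

23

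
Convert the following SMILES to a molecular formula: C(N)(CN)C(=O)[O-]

Heavy atoms from the SMILES: 3 C, 2 N, 2 O.
Implicit hydrogens by atom environment:
  2 × N: 2 H each → 4
  1 × C: 2 H
  1 × C: 1 H
  1 × C: no H
  1 × O: no H
  1 × O (charge -1): no H
  Total hydrogens = 7.
Net charge -1.
Molecular formula: C3H7N2O2-

C3H7N2O2-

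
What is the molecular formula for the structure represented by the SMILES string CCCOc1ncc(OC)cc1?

Heavy atoms from the SMILES: 9 C, 1 N, 2 O.
Implicit hydrogens by atom environment:
  3 × C (aromatic): 1 H each → 3
  2 × C: 3 H each → 6
  2 × C: 2 H each → 4
  2 × C (aromatic): no H
  2 × O: no H
  1 × N (aromatic): no H
  Total hydrogens = 13.
Molecular formula: C9H13NO2

C9H13NO2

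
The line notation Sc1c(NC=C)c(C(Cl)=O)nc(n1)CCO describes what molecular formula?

C9H10ClN3O2S

Heavy atoms from the SMILES: 9 C, 1 Cl, 3 N, 2 O, 1 S.
Implicit hydrogens by atom environment:
  4 × C (aromatic): no H
  3 × C: 2 H each → 6
  2 × N (aromatic): no H
  1 × C: 1 H
  1 × C: no H
  1 × Cl: no H
  1 × N: 1 H
  1 × O: 1 H
  1 × O: no H
  1 × S: 1 H
  Total hydrogens = 10.
Molecular formula: C9H10ClN3O2S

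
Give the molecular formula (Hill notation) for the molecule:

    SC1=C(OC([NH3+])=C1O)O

Heavy atoms from the SMILES: 4 C, 1 N, 3 O, 1 S.
Implicit hydrogens by atom environment:
  4 × C (aromatic): no H
  2 × O: 1 H each → 2
  1 × N (charge +1): 3 H
  1 × O (aromatic): no H
  1 × S: 1 H
  Total hydrogens = 6.
Net charge +1.
Molecular formula: C4H6NO3S+

C4H6NO3S+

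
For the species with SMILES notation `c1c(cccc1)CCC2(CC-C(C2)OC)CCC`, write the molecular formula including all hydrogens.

Heavy atoms from the SMILES: 17 C, 1 O.
Implicit hydrogens by atom environment:
  7 × C: 2 H each → 14
  5 × C (aromatic): 1 H each → 5
  2 × C: 3 H each → 6
  1 × C: 1 H
  1 × C: no H
  1 × C (aromatic): no H
  1 × O: no H
  Total hydrogens = 26.
Molecular formula: C17H26O

C17H26O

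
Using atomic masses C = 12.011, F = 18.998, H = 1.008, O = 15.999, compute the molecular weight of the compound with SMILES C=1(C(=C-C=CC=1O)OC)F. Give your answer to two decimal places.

142.13

Molecular formula: C7H7FO2.
M = 7×12.011 + 1×18.998 + 7×1.008 + 2×15.999 = 142.13 g/mol.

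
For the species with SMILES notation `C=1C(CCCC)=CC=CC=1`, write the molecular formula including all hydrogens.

C10H14

Heavy atoms from the SMILES: 10 C.
Implicit hydrogens by atom environment:
  5 × C (aromatic): 1 H each → 5
  3 × C: 2 H each → 6
  1 × C: 3 H
  1 × C (aromatic): no H
  Total hydrogens = 14.
Molecular formula: C10H14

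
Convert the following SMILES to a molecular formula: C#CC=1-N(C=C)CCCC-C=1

C10H13N

Heavy atoms from the SMILES: 10 C, 1 N.
Implicit hydrogens by atom environment:
  5 × C: 2 H each → 10
  3 × C: 1 H each → 3
  2 × C: no H
  1 × N: no H
  Total hydrogens = 13.
Molecular formula: C10H13N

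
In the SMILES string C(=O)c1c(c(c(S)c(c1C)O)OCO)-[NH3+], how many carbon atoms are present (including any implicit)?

9

The symbol for carbon appears 9 times in the SMILES. Lowercase c denotes aromatic carbon and counts toward C.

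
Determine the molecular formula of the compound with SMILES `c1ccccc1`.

Heavy atoms from the SMILES: 6 C.
Implicit hydrogens by atom environment:
  6 × C (aromatic): 1 H each → 6
  Total hydrogens = 6.
Molecular formula: C6H6

C6H6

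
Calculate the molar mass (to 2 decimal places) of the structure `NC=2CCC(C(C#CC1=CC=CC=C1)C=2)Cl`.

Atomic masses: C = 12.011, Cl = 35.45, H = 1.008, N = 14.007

231.72

Molecular formula: C14H14ClN.
M = 14×12.011 + 1×35.45 + 14×1.008 + 1×14.007 = 231.72 g/mol.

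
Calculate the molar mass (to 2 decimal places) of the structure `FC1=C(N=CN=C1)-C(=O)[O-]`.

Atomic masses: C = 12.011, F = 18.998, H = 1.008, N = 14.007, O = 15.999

141.08

Molecular formula: C5H2FN2O2-.
M = 5×12.011 + 1×18.998 + 2×1.008 + 2×14.007 + 2×15.999 = 141.08 g/mol.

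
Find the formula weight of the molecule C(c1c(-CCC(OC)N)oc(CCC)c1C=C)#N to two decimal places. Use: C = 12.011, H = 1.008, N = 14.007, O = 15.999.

Molecular formula: C14H20N2O2.
M = 14×12.011 + 20×1.008 + 2×14.007 + 2×15.999 = 248.33 g/mol.

248.33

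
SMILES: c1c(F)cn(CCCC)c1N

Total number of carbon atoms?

8

The symbol for carbon appears 8 times in the SMILES. Lowercase c denotes aromatic carbon and counts toward C.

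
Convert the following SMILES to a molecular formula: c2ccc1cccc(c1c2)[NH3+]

Heavy atoms from the SMILES: 10 C, 1 N.
Implicit hydrogens by atom environment:
  7 × C (aromatic): 1 H each → 7
  3 × C (aromatic): no H
  1 × N (charge +1): 3 H
  Total hydrogens = 10.
Net charge +1.
Molecular formula: C10H10N+

C10H10N+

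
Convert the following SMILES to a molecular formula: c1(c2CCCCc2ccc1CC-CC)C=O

Heavy atoms from the SMILES: 15 C, 1 O.
Implicit hydrogens by atom environment:
  7 × C: 2 H each → 14
  4 × C (aromatic): no H
  2 × C (aromatic): 1 H each → 2
  1 × C: 3 H
  1 × C: 1 H
  1 × O: no H
  Total hydrogens = 20.
Molecular formula: C15H20O

C15H20O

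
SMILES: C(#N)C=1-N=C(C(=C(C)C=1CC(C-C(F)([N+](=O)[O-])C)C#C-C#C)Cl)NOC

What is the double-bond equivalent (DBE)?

Molecular formula from the SMILES: C17H16ClFN4O3.
DoU = (2C + 2 + N − H − X)/2 = (2·17 + 2 + 4 − 16 − 2)/2 = 22/2 = 11.
(Structurally: 1 ring(s) + 10 π bond(s) = 11.)

11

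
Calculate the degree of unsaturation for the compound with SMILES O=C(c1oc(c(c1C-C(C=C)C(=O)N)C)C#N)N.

8

Molecular formula from the SMILES: C12H13N3O3.
DoU = (2C + 2 + N − H − X)/2 = (2·12 + 2 + 3 − 13 − 0)/2 = 16/2 = 8.
(Structurally: 1 ring(s) + 7 π bond(s) = 8.)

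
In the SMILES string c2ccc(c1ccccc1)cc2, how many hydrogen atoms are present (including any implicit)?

10

Hydrogens are implicit in SMILES; fill each atom to its normal valence:
  10 × C (aromatic): 1 H each → 10
  2 × C (aromatic): no H
  Total hydrogens = 10.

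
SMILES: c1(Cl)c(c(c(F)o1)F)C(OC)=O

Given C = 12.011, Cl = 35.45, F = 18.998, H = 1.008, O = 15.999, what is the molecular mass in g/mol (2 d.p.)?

196.53

Molecular formula: C6H3ClF2O3.
M = 6×12.011 + 1×35.45 + 2×18.998 + 3×1.008 + 3×15.999 = 196.53 g/mol.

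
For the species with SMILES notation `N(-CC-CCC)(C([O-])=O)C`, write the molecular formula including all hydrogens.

C7H14NO2-

Heavy atoms from the SMILES: 7 C, 1 N, 2 O.
Implicit hydrogens by atom environment:
  4 × C: 2 H each → 8
  2 × C: 3 H each → 6
  1 × C: no H
  1 × N: no H
  1 × O: no H
  1 × O (charge -1): no H
  Total hydrogens = 14.
Net charge -1.
Molecular formula: C7H14NO2-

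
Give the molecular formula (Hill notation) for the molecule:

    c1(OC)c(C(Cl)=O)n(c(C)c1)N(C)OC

C9H13ClN2O3

Heavy atoms from the SMILES: 9 C, 1 Cl, 2 N, 3 O.
Implicit hydrogens by atom environment:
  4 × C: 3 H each → 12
  3 × C (aromatic): no H
  3 × O: no H
  1 × C (aromatic): 1 H
  1 × C: no H
  1 × Cl: no H
  1 × N (aromatic): no H
  1 × N: no H
  Total hydrogens = 13.
Molecular formula: C9H13ClN2O3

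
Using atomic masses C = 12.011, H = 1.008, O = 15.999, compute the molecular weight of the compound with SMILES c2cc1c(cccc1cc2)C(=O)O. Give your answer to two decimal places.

Molecular formula: C11H8O2.
M = 11×12.011 + 8×1.008 + 2×15.999 = 172.18 g/mol.

172.18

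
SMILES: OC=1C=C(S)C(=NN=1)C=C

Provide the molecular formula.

C6H6N2OS

Heavy atoms from the SMILES: 6 C, 2 N, 1 O, 1 S.
Implicit hydrogens by atom environment:
  3 × C (aromatic): no H
  2 × N (aromatic): no H
  1 × C: 2 H
  1 × C (aromatic): 1 H
  1 × C: 1 H
  1 × O: 1 H
  1 × S: 1 H
  Total hydrogens = 6.
Molecular formula: C6H6N2OS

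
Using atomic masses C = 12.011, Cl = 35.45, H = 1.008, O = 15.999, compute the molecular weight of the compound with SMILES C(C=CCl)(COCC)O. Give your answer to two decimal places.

150.60

Molecular formula: C6H11ClO2.
M = 6×12.011 + 1×35.45 + 11×1.008 + 2×15.999 = 150.60 g/mol.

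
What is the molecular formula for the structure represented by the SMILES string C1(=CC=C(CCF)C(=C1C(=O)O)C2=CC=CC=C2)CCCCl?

Heavy atoms from the SMILES: 18 C, 1 Cl, 1 F, 2 O.
Implicit hydrogens by atom environment:
  7 × C (aromatic): 1 H each → 7
  5 × C: 2 H each → 10
  5 × C (aromatic): no H
  1 × C: no H
  1 × Cl: no H
  1 × F: no H
  1 × O: 1 H
  1 × O: no H
  Total hydrogens = 18.
Molecular formula: C18H18ClFO2

C18H18ClFO2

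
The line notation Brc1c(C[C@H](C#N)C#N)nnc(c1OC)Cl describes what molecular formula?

C9H6BrClN4O

Heavy atoms from the SMILES: 1 Br, 9 C, 1 Cl, 4 N, 1 O.
Implicit hydrogens by atom environment:
  4 × C (aromatic): no H
  2 × C: no H
  2 × N (aromatic): no H
  2 × N: no H
  1 × Br: no H
  1 × C: 3 H
  1 × C: 2 H
  1 × C: 1 H
  1 × Cl: no H
  1 × O: no H
  Total hydrogens = 6.
Molecular formula: C9H6BrClN4O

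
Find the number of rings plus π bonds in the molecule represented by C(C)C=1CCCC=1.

Molecular formula from the SMILES: C7H12.
DoU = (2C + 2 + N − H − X)/2 = (2·7 + 2 + 0 − 12 − 0)/2 = 4/2 = 2.
(Structurally: 1 ring(s) + 1 π bond(s) = 2.)

2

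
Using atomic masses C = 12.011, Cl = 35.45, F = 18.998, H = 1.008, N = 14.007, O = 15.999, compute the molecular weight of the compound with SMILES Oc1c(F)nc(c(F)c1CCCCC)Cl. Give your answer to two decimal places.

235.66

Molecular formula: C10H12ClF2NO.
M = 10×12.011 + 1×35.45 + 2×18.998 + 12×1.008 + 1×14.007 + 1×15.999 = 235.66 g/mol.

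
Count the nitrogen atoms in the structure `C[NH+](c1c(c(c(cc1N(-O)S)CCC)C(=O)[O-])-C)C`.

The symbol for nitrogen appears 2 times in the SMILES.

2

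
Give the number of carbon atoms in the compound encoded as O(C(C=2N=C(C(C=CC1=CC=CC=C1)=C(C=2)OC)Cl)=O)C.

16

The symbol for carbon appears 16 times in the SMILES. (Cl is a single chlorine, not C + l.)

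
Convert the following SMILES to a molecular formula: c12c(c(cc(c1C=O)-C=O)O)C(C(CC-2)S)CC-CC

C16H20O3S

Heavy atoms from the SMILES: 16 C, 3 O, 1 S.
Implicit hydrogens by atom environment:
  5 × C: 2 H each → 10
  5 × C (aromatic): no H
  4 × C: 1 H each → 4
  2 × O: no H
  1 × C: 3 H
  1 × C (aromatic): 1 H
  1 × O: 1 H
  1 × S: 1 H
  Total hydrogens = 20.
Molecular formula: C16H20O3S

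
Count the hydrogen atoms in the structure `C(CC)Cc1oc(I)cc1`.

11

Hydrogens are implicit in SMILES; fill each atom to its normal valence:
  3 × C: 2 H each → 6
  2 × C (aromatic): 1 H each → 2
  2 × C (aromatic): no H
  1 × C: 3 H
  1 × I: no H
  1 × O (aromatic): no H
  Total hydrogens = 11.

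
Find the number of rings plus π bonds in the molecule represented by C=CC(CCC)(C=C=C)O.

3

Molecular formula from the SMILES: C9H14O.
DoU = (2C + 2 + N − H − X)/2 = (2·9 + 2 + 0 − 14 − 0)/2 = 6/2 = 3.
(Structurally: 0 ring(s) + 3 π bond(s) = 3.)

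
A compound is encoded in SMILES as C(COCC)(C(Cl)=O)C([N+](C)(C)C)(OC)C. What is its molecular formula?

Heavy atoms from the SMILES: 11 C, 1 Cl, 1 N, 3 O.
Implicit hydrogens by atom environment:
  6 × C: 3 H each → 18
  3 × O: no H
  2 × C: 2 H each → 4
  2 × C: no H
  1 × C: 1 H
  1 × Cl: no H
  1 × N (charge +1): no H
  Total hydrogens = 23.
Net charge +1.
Molecular formula: C11H23ClNO3+

C11H23ClNO3+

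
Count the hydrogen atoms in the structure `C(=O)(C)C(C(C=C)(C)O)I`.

11

Hydrogens are implicit in SMILES; fill each atom to its normal valence:
  2 × C: 3 H each → 6
  2 × C: 1 H each → 2
  2 × C: no H
  1 × C: 2 H
  1 × I: no H
  1 × O: 1 H
  1 × O: no H
  Total hydrogens = 11.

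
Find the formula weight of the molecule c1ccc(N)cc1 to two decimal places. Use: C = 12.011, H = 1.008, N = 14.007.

Molecular formula: C6H7N.
M = 6×12.011 + 7×1.008 + 1×14.007 = 93.13 g/mol.

93.13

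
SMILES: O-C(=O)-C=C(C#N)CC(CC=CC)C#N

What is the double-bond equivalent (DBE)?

Molecular formula from the SMILES: C11H12N2O2.
DoU = (2C + 2 + N − H − X)/2 = (2·11 + 2 + 2 − 12 − 0)/2 = 14/2 = 7.
(Structurally: 0 ring(s) + 7 π bond(s) = 7.)

7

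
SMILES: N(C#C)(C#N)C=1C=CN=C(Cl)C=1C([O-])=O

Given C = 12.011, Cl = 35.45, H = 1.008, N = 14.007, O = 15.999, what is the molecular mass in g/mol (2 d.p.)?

220.59

Molecular formula: C9H3ClN3O2-.
M = 9×12.011 + 1×35.45 + 3×1.008 + 3×14.007 + 2×15.999 = 220.59 g/mol.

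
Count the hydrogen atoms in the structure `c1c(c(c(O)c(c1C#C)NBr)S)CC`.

10

Hydrogens are implicit in SMILES; fill each atom to its normal valence:
  5 × C (aromatic): no H
  1 × Br: no H
  1 × C: 3 H
  1 × C: 2 H
  1 × C (aromatic): 1 H
  1 × C: 1 H
  1 × C: no H
  1 × N: 1 H
  1 × O: 1 H
  1 × S: 1 H
  Total hydrogens = 10.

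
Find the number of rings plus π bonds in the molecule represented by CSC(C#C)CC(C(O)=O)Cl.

3

Molecular formula from the SMILES: C7H9ClO2S.
DoU = (2C + 2 + N − H − X)/2 = (2·7 + 2 + 0 − 9 − 1)/2 = 6/2 = 3.
(Structurally: 0 ring(s) + 3 π bond(s) = 3.)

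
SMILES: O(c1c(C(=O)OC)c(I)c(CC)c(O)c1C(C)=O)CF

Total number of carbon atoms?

The symbol for carbon appears 13 times in the SMILES. Lowercase c denotes aromatic carbon and counts toward C.

13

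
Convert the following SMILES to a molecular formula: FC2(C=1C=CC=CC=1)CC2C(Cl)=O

Heavy atoms from the SMILES: 10 C, 1 Cl, 1 F, 1 O.
Implicit hydrogens by atom environment:
  5 × C (aromatic): 1 H each → 5
  2 × C: no H
  1 × C: 2 H
  1 × C: 1 H
  1 × C (aromatic): no H
  1 × Cl: no H
  1 × F: no H
  1 × O: no H
  Total hydrogens = 8.
Molecular formula: C10H8ClFO

C10H8ClFO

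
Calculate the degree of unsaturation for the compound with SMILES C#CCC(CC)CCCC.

Molecular formula from the SMILES: C10H18.
DoU = (2C + 2 + N − H − X)/2 = (2·10 + 2 + 0 − 18 − 0)/2 = 4/2 = 2.
(Structurally: 0 ring(s) + 2 π bond(s) = 2.)

2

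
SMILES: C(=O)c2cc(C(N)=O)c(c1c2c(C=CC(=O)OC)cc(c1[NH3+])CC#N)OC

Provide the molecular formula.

C19H18N3O5+

Heavy atoms from the SMILES: 19 C, 3 N, 5 O.
Implicit hydrogens by atom environment:
  8 × C (aromatic): no H
  5 × O: no H
  3 × C: 1 H each → 3
  3 × C: no H
  2 × C: 3 H each → 6
  2 × C (aromatic): 1 H each → 2
  1 × C: 2 H
  1 × N (charge +1): 3 H
  1 × N: 2 H
  1 × N: no H
  Total hydrogens = 18.
Net charge +1.
Molecular formula: C19H18N3O5+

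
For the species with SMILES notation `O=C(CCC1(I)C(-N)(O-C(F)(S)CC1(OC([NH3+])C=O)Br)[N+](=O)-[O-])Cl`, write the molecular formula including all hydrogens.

C10H14BrClFIN3O6S+

Heavy atoms from the SMILES: 1 Br, 10 C, 1 Cl, 1 F, 1 I, 3 N, 6 O, 1 S.
Implicit hydrogens by atom environment:
  5 × C: no H
  5 × O: no H
  3 × C: 2 H each → 6
  2 × C: 1 H each → 2
  1 × Br: no H
  1 × Cl: no H
  1 × F: no H
  1 × I: no H
  1 × N (charge +1): 3 H
  1 × N: 2 H
  1 × N (charge +1): no H
  1 × O (charge -1): no H
  1 × S: 1 H
  Total hydrogens = 14.
Net charge +1.
Molecular formula: C10H14BrClFIN3O6S+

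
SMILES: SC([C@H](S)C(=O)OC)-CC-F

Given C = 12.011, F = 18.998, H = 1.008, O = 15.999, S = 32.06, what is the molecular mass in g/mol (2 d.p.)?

198.27

Molecular formula: C6H11FO2S2.
M = 6×12.011 + 1×18.998 + 11×1.008 + 2×15.999 + 2×32.06 = 198.27 g/mol.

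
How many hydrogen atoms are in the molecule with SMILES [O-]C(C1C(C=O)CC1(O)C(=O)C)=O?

9

Hydrogens are implicit in SMILES; fill each atom to its normal valence:
  3 × C: 1 H each → 3
  3 × C: no H
  3 × O: no H
  1 × C: 3 H
  1 × C: 2 H
  1 × O: 1 H
  1 × O (charge -1): no H
  Total hydrogens = 9.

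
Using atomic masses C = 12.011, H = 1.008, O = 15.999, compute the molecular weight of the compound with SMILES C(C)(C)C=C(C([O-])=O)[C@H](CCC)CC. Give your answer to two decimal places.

Molecular formula: C12H21O2-.
M = 12×12.011 + 21×1.008 + 2×15.999 = 197.30 g/mol.

197.30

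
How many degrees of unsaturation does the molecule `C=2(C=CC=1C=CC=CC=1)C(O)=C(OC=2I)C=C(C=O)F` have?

10

Molecular formula from the SMILES: C15H10FIO3.
DoU = (2C + 2 + N − H − X)/2 = (2·15 + 2 + 0 − 10 − 2)/2 = 20/2 = 10.
(Structurally: 2 ring(s) + 8 π bond(s) = 10.)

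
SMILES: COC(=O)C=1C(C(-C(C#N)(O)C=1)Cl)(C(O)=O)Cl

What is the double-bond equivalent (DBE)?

Molecular formula from the SMILES: C9H7Cl2NO5.
DoU = (2C + 2 + N − H − X)/2 = (2·9 + 2 + 1 − 7 − 2)/2 = 12/2 = 6.
(Structurally: 1 ring(s) + 5 π bond(s) = 6.)

6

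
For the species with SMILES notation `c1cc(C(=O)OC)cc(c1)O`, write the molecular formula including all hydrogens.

C8H8O3

Heavy atoms from the SMILES: 8 C, 3 O.
Implicit hydrogens by atom environment:
  4 × C (aromatic): 1 H each → 4
  2 × C (aromatic): no H
  2 × O: no H
  1 × C: 3 H
  1 × C: no H
  1 × O: 1 H
  Total hydrogens = 8.
Molecular formula: C8H8O3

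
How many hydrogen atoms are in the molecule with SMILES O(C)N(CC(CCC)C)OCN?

Hydrogens are implicit in SMILES; fill each atom to its normal valence:
  4 × C: 2 H each → 8
  3 × C: 3 H each → 9
  2 × O: no H
  1 × C: 1 H
  1 × N: 2 H
  1 × N: no H
  Total hydrogens = 20.

20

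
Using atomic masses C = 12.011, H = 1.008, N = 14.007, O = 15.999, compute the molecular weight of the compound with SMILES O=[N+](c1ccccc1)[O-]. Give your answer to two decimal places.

Molecular formula: C6H5NO2.
M = 6×12.011 + 5×1.008 + 1×14.007 + 2×15.999 = 123.11 g/mol.

123.11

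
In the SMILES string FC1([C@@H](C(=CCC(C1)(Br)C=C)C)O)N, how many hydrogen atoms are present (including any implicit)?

15

Hydrogens are implicit in SMILES; fill each atom to its normal valence:
  3 × C: 2 H each → 6
  3 × C: 1 H each → 3
  3 × C: no H
  1 × Br: no H
  1 × C: 3 H
  1 × F: no H
  1 × N: 2 H
  1 × O: 1 H
  Total hydrogens = 15.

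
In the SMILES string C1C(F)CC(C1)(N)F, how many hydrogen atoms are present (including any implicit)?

Hydrogens are implicit in SMILES; fill each atom to its normal valence:
  3 × C: 2 H each → 6
  2 × F: no H
  1 × C: 1 H
  1 × C: no H
  1 × N: 2 H
  Total hydrogens = 9.

9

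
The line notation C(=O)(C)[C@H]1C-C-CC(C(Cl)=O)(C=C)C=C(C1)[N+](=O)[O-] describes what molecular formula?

C13H16ClNO4

Heavy atoms from the SMILES: 13 C, 1 Cl, 1 N, 4 O.
Implicit hydrogens by atom environment:
  5 × C: 2 H each → 10
  4 × C: no H
  3 × C: 1 H each → 3
  3 × O: no H
  1 × C: 3 H
  1 × Cl: no H
  1 × N (charge +1): no H
  1 × O (charge -1): no H
  Total hydrogens = 16.
Molecular formula: C13H16ClNO4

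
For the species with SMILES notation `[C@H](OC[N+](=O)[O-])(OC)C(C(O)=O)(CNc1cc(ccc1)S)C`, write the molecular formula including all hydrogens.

Heavy atoms from the SMILES: 13 C, 2 N, 6 O, 1 S.
Implicit hydrogens by atom environment:
  4 × C (aromatic): 1 H each → 4
  4 × O: no H
  2 × C: 3 H each → 6
  2 × C: 2 H each → 4
  2 × C: no H
  2 × C (aromatic): no H
  1 × C: 1 H
  1 × N: 1 H
  1 × N (charge +1): no H
  1 × O: 1 H
  1 × O (charge -1): no H
  1 × S: 1 H
  Total hydrogens = 18.
Molecular formula: C13H18N2O6S

C13H18N2O6S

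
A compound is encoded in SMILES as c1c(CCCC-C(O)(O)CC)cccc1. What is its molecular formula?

Heavy atoms from the SMILES: 13 C, 2 O.
Implicit hydrogens by atom environment:
  5 × C: 2 H each → 10
  5 × C (aromatic): 1 H each → 5
  2 × O: 1 H each → 2
  1 × C: 3 H
  1 × C: no H
  1 × C (aromatic): no H
  Total hydrogens = 20.
Molecular formula: C13H20O2

C13H20O2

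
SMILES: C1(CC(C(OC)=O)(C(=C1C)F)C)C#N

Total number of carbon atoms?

10

The symbol for carbon appears 10 times in the SMILES.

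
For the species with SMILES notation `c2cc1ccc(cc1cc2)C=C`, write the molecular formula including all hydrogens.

Heavy atoms from the SMILES: 12 C.
Implicit hydrogens by atom environment:
  7 × C (aromatic): 1 H each → 7
  3 × C (aromatic): no H
  1 × C: 2 H
  1 × C: 1 H
  Total hydrogens = 10.
Molecular formula: C12H10

C12H10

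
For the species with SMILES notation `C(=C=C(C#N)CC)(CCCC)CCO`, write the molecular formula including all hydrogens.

C12H19NO

Heavy atoms from the SMILES: 12 C, 1 N, 1 O.
Implicit hydrogens by atom environment:
  6 × C: 2 H each → 12
  4 × C: no H
  2 × C: 3 H each → 6
  1 × N: no H
  1 × O: 1 H
  Total hydrogens = 19.
Molecular formula: C12H19NO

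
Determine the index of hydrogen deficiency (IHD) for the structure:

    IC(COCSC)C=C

1

Molecular formula from the SMILES: C6H11IOS.
DoU = (2C + 2 + N − H − X)/2 = (2·6 + 2 + 0 − 11 − 1)/2 = 2/2 = 1.
(Structurally: 0 ring(s) + 1 π bond(s) = 1.)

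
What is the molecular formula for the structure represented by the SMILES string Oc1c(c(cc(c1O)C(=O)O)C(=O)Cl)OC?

C9H7ClO6

Heavy atoms from the SMILES: 9 C, 1 Cl, 6 O.
Implicit hydrogens by atom environment:
  5 × C (aromatic): no H
  3 × O: 1 H each → 3
  3 × O: no H
  2 × C: no H
  1 × C: 3 H
  1 × C (aromatic): 1 H
  1 × Cl: no H
  Total hydrogens = 7.
Molecular formula: C9H7ClO6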